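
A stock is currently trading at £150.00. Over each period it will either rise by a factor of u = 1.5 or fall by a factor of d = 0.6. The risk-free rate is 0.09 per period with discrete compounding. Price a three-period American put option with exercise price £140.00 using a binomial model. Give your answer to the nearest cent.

Risk-neutral probability p = (1 + 0.09 − 0.6)/(1.5 − 0.6) = 0.4900/0.9000 = 0.5444
Terminal stock prices: S_uuu = 506.2, S_uud = 202.5, S_udd = 81, S_ddd = 32.4
Terminal payoffs (K − S): max(-366.2, 0) = 0, max(-62.5, 0) = 0, max(59, 0) = 59, max(107.6, 0) = 107.6
Node uu (S = 337.5): continuation = 1/1.09·[0.5444·0.0000 + 0.4556·0.0000] = 0.0000; exercise value = 0.0000 ≤ continuation, so V_uu = 0.0000
Node ud (S = 135): continuation = 1/1.09·[0.5444·0.0000 + 0.4556·59.0000] = 24.6585; exercise value = 5.0000 ≤ continuation, so V_ud = 24.6585
Node dd (S = 54): continuation = 1/1.09·[0.5444·59.0000 + 0.4556·107.6000] = 74.4404; exercise value = 86.0000 > continuation, so V_dd = 86.0000 (exercise)
Node u (S = 225): continuation = 1/1.09·[0.5444·0.0000 + 0.4556·24.6585] = 10.3058; exercise value = 0.0000 ≤ continuation, so V_u = 10.3058
Node d (S = 90): continuation = 1/1.09·[0.5444·24.6585 + 0.4556·86.0000] = 48.2596; exercise value = 50.0000 > continuation, so V_d = 50.0000 (exercise)
Node 0 (S = 150): continuation = 1/1.09·[0.5444·10.3058 + 0.4556·50.0000] = 26.0447; exercise value = 0.0000 ≤ continuation, so V_0 = 26.0447

£26.04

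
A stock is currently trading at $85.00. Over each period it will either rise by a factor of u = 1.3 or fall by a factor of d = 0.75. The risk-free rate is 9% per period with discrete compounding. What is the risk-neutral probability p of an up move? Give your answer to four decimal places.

p = 0.6182

Risk-neutral probability p = (1 + 0.09 − 0.75)/(1.3 − 0.75) = 0.3400/0.5500 = 0.6182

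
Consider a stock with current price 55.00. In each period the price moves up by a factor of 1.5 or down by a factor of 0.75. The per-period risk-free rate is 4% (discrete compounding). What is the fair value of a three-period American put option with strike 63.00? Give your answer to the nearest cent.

Risk-neutral probability p = (1 + 0.04 − 0.75)/(1.5 − 0.75) = 0.2900/0.7500 = 0.3867
Terminal stock prices: S_uuu = 185.6, S_uud = 92.81, S_udd = 46.41, S_ddd = 23.2
Terminal payoffs (K − S): max(-122.6, 0) = 0, max(-29.81, 0) = 0, max(16.59, 0) = 16.59, max(39.8, 0) = 39.8
Node uu (S = 123.8): continuation = 1/1.04·[0.3867·0.0000 + 0.6133·0.0000] = 0.0000; exercise value = 0.0000 ≤ continuation, so V_uu = 0.0000
Node ud (S = 61.88): continuation = 1/1.04·[0.3867·0.0000 + 0.6133·16.5938] = 9.7861; exercise value = 1.1250 ≤ continuation, so V_ud = 9.7861
Node dd (S = 30.94): continuation = 1/1.04·[0.3867·16.5938 + 0.6133·39.7969] = 29.6394; exercise value = 32.0625 > continuation, so V_dd = 32.0625 (exercise)
Node u (S = 82.5): continuation = 1/1.04·[0.3867·0.0000 + 0.6133·9.7861] = 5.7713; exercise value = 0.0000 ≤ continuation, so V_u = 5.7713
Node d (S = 41.25): continuation = 1/1.04·[0.3867·9.7861 + 0.6133·32.0625] = 22.5471; exercise value = 21.7500 ≤ continuation, so V_d = 22.5471
Node 0 (S = 55): continuation = 1/1.04·[0.3867·5.7713 + 0.6133·22.5471] = 15.4427; exercise value = 8.0000 ≤ continuation, so V_0 = 15.4427

15.44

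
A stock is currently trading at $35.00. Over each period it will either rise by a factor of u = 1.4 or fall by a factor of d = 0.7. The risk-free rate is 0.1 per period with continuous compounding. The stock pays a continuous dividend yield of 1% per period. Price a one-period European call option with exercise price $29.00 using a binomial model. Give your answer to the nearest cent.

$10.19

Per-period risk-free factor R = e^0.1 = 1.1052; dividend-adjusted growth = e^(0.1−0.01) = 1.0942.
Risk-neutral probability p = (1.0942 − 0.7)/(1.4 − 0.7) = 0.3942/0.7000 = 0.5631
Terminal stock prices: S_u = 49, S_d = 24.5
Terminal payoffs (S − K): max(20, 0) = 20, max(-4.5, 0) = 0
Node 0 (S = 35): V_0 = e^(−0.1)·[0.5631·20.0000 + 0.4369·0.0000] = 10.1904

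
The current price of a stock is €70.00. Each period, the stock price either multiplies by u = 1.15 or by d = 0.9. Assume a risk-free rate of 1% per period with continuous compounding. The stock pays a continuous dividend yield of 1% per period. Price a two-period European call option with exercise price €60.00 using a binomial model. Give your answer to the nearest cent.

Per-period risk-free factor R = e^0.01 = 1.0101; dividend-adjusted growth = e^(0.01−0.01) = 1.0000.
Risk-neutral probability p = (1.0000 − 0.9)/(1.15 − 0.9) = 0.1000/0.2500 = 0.4000
Terminal stock prices: S_uu = 92.57, S_ud = 72.45, S_dd = 56.7
Terminal payoffs (S − K): max(32.57, 0) = 32.57, max(12.45, 0) = 12.45, max(-3.3, 0) = 0
Node u (S = 80.5): V_u = e^(−0.01)·[0.4000·32.5750 + 0.6000·12.4500] = 20.2960
Node d (S = 63): V_d = e^(−0.01)·[0.4000·12.4500 + 0.6000·0.0000] = 4.9304
Node 0 (S = 70): V_0 = e^(−0.01)·[0.4000·20.2960 + 0.6000·4.9304] = 10.9665

€10.97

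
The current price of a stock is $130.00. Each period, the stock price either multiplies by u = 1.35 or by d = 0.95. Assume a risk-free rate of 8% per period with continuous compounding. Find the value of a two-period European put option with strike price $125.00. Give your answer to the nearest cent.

$2.91

Risk-neutral probability p = (e^0.08 − 0.95)/(1.35 − 0.95) = 0.1333/0.4000 = 0.3332
Terminal stock prices: S_uu = 236.9, S_ud = 166.7, S_dd = 117.3
Terminal payoffs (K − S): max(-111.9, 0) = 0, max(-41.72, 0) = 0, max(7.675, 0) = 7.675
Node u (S = 175.5): V_u = e^(−0.08)·[0.3332·0.0000 + 0.6668·0.0000] = 0.0000
Node d (S = 123.5): V_d = e^(−0.08)·[0.3332·0.0000 + 0.6668·7.6750] = 4.7241
Node 0 (S = 130): V_0 = e^(−0.08)·[0.3332·0.0000 + 0.6668·4.7241] = 2.9078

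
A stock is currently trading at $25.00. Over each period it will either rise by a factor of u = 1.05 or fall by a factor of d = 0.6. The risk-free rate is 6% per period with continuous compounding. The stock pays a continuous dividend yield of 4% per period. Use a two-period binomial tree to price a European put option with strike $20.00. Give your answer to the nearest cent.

$0.51

Per-period risk-free factor R = e^0.06 = 1.0618; dividend-adjusted growth = e^(0.06−0.04) = 1.0202.
Risk-neutral probability p = (1.0202 − 0.6)/(1.05 − 0.6) = 0.4202/0.4500 = 0.9338
Terminal stock prices: S_uu = 27.56, S_ud = 15.75, S_dd = 9
Terminal payoffs (K − S): max(-7.562, 0) = 0, max(4.25, 0) = 4.25, max(11, 0) = 11
Node u (S = 26.25): V_u = e^(−0.06)·[0.9338·0.0000 + 0.0662·4.2500] = 0.2650
Node d (S = 15): V_d = e^(−0.06)·[0.9338·4.2500 + 0.0662·11.0000] = 4.4234
Node 0 (S = 25): V_0 = e^(−0.06)·[0.9338·0.2650 + 0.0662·4.4234] = 0.5089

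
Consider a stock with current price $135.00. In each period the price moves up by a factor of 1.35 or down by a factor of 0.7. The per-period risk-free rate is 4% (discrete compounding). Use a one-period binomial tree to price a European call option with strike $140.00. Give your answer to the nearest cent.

Risk-neutral probability p = (1 + 0.04 − 0.7)/(1.35 − 0.7) = 0.3400/0.6500 = 0.5231
Terminal stock prices: S_u = 182.2, S_d = 94.5
Terminal payoffs (S − K): max(42.25, 0) = 42.25, max(-45.5, 0) = 0
Node 0 (S = 135): V_0 = 1/1.04·[0.5231·42.2500 + 0.4769·0.0000] = 21.2500

$21.25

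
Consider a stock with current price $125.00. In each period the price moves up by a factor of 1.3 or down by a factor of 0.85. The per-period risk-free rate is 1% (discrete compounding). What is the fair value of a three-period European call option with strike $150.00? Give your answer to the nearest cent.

Risk-neutral probability p = (1 + 0.01 − 0.85)/(1.3 − 0.85) = 0.1600/0.4500 = 0.3556
Terminal stock prices: S_uuu = 274.6, S_uud = 179.6, S_udd = 117.4, S_ddd = 76.77
Terminal payoffs (S − K): max(124.6, 0) = 124.6, max(29.56, 0) = 29.56, max(-32.59, 0) = 0, max(-73.23, 0) = 0
Node uu (S = 211.3): V_uu = 1/1.01·[0.3556·124.6250 + 0.6444·29.5625] = 62.7351
Node ud (S = 138.1): V_ud = 1/1.01·[0.3556·29.5625 + 0.6444·0.0000] = 10.4070
Node dd (S = 90.31): V_dd = 1/1.01·[0.3556·0.0000 + 0.6444·0.0000] = 0.0000
Node u (S = 162.5): V_u = 1/1.01·[0.3556·62.7351 + 0.6444·10.4070] = 28.7253
Node d (S = 106.2): V_d = 1/1.01·[0.3556·10.4070 + 0.6444·0.0000] = 3.6636
Node 0 (S = 125): V_0 = 1/1.01·[0.3556·28.7253 + 0.6444·3.6636] = 12.4500

$12.45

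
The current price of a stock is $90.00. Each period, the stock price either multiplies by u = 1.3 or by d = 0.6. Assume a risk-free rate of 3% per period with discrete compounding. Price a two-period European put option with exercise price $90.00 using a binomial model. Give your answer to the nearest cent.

Risk-neutral probability p = (1 + 0.03 − 0.6)/(1.3 − 0.6) = 0.4300/0.7000 = 0.6143
Terminal stock prices: S_uu = 152.1, S_ud = 70.2, S_dd = 32.4
Terminal payoffs (K − S): max(-62.1, 0) = 0, max(19.8, 0) = 19.8, max(57.6, 0) = 57.6
Node u (S = 117): V_u = 1/1.03·[0.6143·0.0000 + 0.3857·19.8000] = 7.4147
Node d (S = 54): V_d = 1/1.03·[0.6143·19.8000 + 0.3857·57.6000] = 33.3786
Node 0 (S = 90): V_0 = 1/1.03·[0.6143·7.4147 + 0.3857·33.3786] = 16.9217

$16.92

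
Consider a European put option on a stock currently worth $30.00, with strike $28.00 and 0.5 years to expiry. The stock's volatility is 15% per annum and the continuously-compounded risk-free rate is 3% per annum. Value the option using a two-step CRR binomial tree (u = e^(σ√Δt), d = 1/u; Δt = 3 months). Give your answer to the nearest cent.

$0.47

CRR parameters: u = e^(σ√Δt) = e^(0.15·√0.25) = 1.0779, d = 1/u = 0.9277
Per-period rate: rΔt = 0.03·0.25 = 0.0075, so R = e^0.0075 = 1.0075
Risk-neutral probability p = (e^0.0075 − 0.9277)/(1.0779 − 0.9277) = 0.0798/0.1501 = 0.5314
Terminal stock prices: S_uu = 34.86, S_ud = 30, S_dd = 25.82
Terminal payoffs (K − S): max(-6.855, 0) = 0, max(-2, 0) = 0, max(2.179, 0) = 2.179
Node u (S = 32.34): V_u = e^(−0.0075)·[0.5314·0.0000 + 0.4686·0.0000] = 0.0000
Node d (S = 27.83): V_d = e^(−0.0075)·[0.5314·0.0000 + 0.4686·2.1788] = 1.0133
Node 0 (S = 30): V_0 = e^(−0.0075)·[0.5314·0.0000 + 0.4686·1.0133] = 0.4713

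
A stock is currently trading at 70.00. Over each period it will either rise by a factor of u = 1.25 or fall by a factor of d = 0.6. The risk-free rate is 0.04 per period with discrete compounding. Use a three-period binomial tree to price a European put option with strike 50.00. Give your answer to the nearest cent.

Risk-neutral probability p = (1 + 0.04 − 0.6)/(1.25 − 0.6) = 0.4400/0.6500 = 0.6769
Terminal stock prices: S_uuu = 136.7, S_uud = 65.62, S_udd = 31.5, S_ddd = 15.12
Terminal payoffs (K − S): max(-86.72, 0) = 0, max(-15.62, 0) = 0, max(18.5, 0) = 18.5, max(34.88, 0) = 34.88
Node uu (S = 109.4): V_uu = 1/1.04·[0.6769·0.0000 + 0.3231·0.0000] = 0.0000
Node ud (S = 52.5): V_ud = 1/1.04·[0.6769·0.0000 + 0.3231·18.5000] = 5.7470
Node dd (S = 25.2): V_dd = 1/1.04·[0.6769·18.5000 + 0.3231·34.8800] = 22.8769
Node u (S = 87.5): V_u = 1/1.04·[0.6769·0.0000 + 0.3231·5.7470] = 1.7853
Node d (S = 42): V_d = 1/1.04·[0.6769·5.7470 + 0.3231·22.8769] = 10.8474
Node 0 (S = 70): V_0 = 1/1.04·[0.6769·1.7853 + 0.3231·10.8474] = 4.5318

4.53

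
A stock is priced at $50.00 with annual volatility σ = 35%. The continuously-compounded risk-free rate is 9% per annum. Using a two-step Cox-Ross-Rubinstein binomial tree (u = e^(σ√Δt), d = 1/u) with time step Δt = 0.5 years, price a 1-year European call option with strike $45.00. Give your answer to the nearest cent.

CRR parameters: u = e^(σ√Δt) = e^(0.35·√0.5) = 1.2808, d = 1/u = 0.7808
Per-period rate: rΔt = 0.09·0.5 = 0.045, so R = e^0.045 = 1.0460
Risk-neutral probability p = (e^0.045 − 0.7808)/(1.2808 − 0.7808) = 0.2653/0.5000 = 0.5305
Terminal stock prices: S_uu = 82.02, S_ud = 50, S_dd = 30.48
Terminal payoffs (S − K): max(37.02, 0) = 37.02, max(5, 0) = 5, max(-14.52, 0) = 0
Node u (S = 64.04): V_u = e^(−0.045)·[0.5305·37.0228 + 0.4695·5.0000] = 21.0203
Node d (S = 39.04): V_d = e^(−0.045)·[0.5305·5.0000 + 0.4695·0.0000] = 2.5357
Node 0 (S = 50): V_0 = e^(−0.045)·[0.5305·21.0203 + 0.4695·2.5357] = 11.7985

$11.80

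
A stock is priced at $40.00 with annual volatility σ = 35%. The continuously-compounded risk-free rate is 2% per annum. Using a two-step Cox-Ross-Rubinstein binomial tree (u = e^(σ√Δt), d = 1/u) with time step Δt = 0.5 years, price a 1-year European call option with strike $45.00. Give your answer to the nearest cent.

CRR parameters: u = e^(σ√Δt) = e^(0.35·√0.5) = 1.2808, d = 1/u = 0.7808
Per-period rate: rΔt = 0.02·0.5 = 0.01, so R = e^0.01 = 1.0101
Risk-neutral probability p = (e^0.01 − 0.7808)/(1.2808 − 0.7808) = 0.2293/0.5000 = 0.4585
Terminal stock prices: S_uu = 65.62, S_ud = 40, S_dd = 24.38
Terminal payoffs (S − K): max(20.62, 0) = 20.62, max(-5, 0) = 0, max(-20.62, 0) = 0
Node u (S = 51.23): V_u = e^(−0.01)·[0.4585·20.6183 + 0.5415·0.0000] = 9.3602
Node d (S = 31.23): V_d = e^(−0.01)·[0.4585·0.0000 + 0.5415·0.0000] = 0.0000
Node 0 (S = 40): V_0 = e^(−0.01)·[0.4585·9.3602 + 0.5415·0.0000] = 4.2493

$4.25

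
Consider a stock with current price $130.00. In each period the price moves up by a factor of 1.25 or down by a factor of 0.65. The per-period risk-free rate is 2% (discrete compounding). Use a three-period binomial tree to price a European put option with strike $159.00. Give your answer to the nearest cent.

Risk-neutral probability p = (1 + 0.02 − 0.65)/(1.25 − 0.65) = 0.3700/0.6000 = 0.6167
Terminal stock prices: S_uuu = 253.9, S_uud = 132, S_udd = 68.66, S_ddd = 35.7
Terminal payoffs (K − S): max(-94.91, 0) = 0, max(26.97, 0) = 26.97, max(90.34, 0) = 90.34, max(123.3, 0) = 123.3
Node uu (S = 203.1): V_uu = 1/1.02·[0.6167·0.0000 + 0.3833·26.9688] = 10.1353
Node ud (S = 105.6): V_ud = 1/1.02·[0.6167·26.9688 + 0.3833·90.3438] = 50.2574
Node dd (S = 54.93): V_dd = 1/1.02·[0.6167·90.3438 + 0.3833·123.2987] = 100.9574
Node u (S = 162.5): V_u = 1/1.02·[0.6167·10.1353 + 0.3833·50.2574] = 25.0151
Node d (S = 84.5): V_d = 1/1.02·[0.6167·50.2574 + 0.3833·100.9574] = 68.3258
Node 0 (S = 130): V_0 = 1/1.02·[0.6167·25.0151 + 0.3833·68.3258] = 40.8015

$40.80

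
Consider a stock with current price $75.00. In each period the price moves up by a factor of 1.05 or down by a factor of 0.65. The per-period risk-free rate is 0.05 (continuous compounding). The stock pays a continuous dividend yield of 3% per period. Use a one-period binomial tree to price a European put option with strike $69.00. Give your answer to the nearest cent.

Per-period risk-free factor R = e^0.05 = 1.0513; dividend-adjusted growth = e^(0.05−0.03) = 1.0202.
Risk-neutral probability p = (1.0202 − 0.65)/(1.05 − 0.65) = 0.3702/0.4000 = 0.9255
Terminal stock prices: S_u = 78.75, S_d = 48.75
Terminal payoffs (K − S): max(-9.75, 0) = 0, max(20.25, 0) = 20.25
Node 0 (S = 75): V_0 = e^(−0.05)·[0.9255·0.0000 + 0.0745·20.2500] = 1.4350

$1.43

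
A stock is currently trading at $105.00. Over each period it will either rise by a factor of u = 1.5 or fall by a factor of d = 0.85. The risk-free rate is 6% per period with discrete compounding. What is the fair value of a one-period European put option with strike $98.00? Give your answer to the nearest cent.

Risk-neutral probability p = (1 + 0.06 − 0.85)/(1.5 − 0.85) = 0.2100/0.6500 = 0.3231
Terminal stock prices: S_u = 157.5, S_d = 89.25
Terminal payoffs (K − S): max(-59.5, 0) = 0, max(8.75, 0) = 8.75
Node 0 (S = 105): V_0 = 1/1.06·[0.3231·0.0000 + 0.6769·8.7500] = 5.5878

$5.59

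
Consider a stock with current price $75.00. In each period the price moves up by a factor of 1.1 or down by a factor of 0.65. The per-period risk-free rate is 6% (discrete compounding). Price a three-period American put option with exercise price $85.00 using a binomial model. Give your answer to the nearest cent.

$10.00

Risk-neutral probability p = (1 + 0.06 − 0.65)/(1.1 − 0.65) = 0.4100/0.4500 = 0.9111
Terminal stock prices: S_uuu = 99.83, S_uud = 58.99, S_udd = 34.86, S_ddd = 20.6
Terminal payoffs (K − S): max(-14.83, 0) = 0, max(26.01, 0) = 26.01, max(50.14, 0) = 50.14, max(64.4, 0) = 64.4
Node uu (S = 90.75): continuation = 1/1.06·[0.9111·0.0000 + 0.0889·26.0125] = 2.1813; exercise value = 0.0000 ≤ continuation, so V_uu = 2.1813
Node ud (S = 53.62): continuation = 1/1.06·[0.9111·26.0125 + 0.0889·50.1437] = 26.5637; exercise value = 31.3750 > continuation, so V_ud = 31.3750 (exercise)
Node dd (S = 31.69): continuation = 1/1.06·[0.9111·50.1437 + 0.0889·64.4031] = 48.5012; exercise value = 53.3125 > continuation, so V_dd = 53.3125 (exercise)
Node u (S = 82.5): continuation = 1/1.06·[0.9111·2.1813 + 0.0889·31.3750] = 4.5060; exercise value = 2.5000 ≤ continuation, so V_u = 4.5060
Node d (S = 48.75): continuation = 1/1.06·[0.9111·31.3750 + 0.0889·53.3125] = 31.4387; exercise value = 36.2500 > continuation, so V_d = 36.2500 (exercise)
Node 0 (S = 75): continuation = 1/1.06·[0.9111·4.5060 + 0.0889·36.2500] = 6.9129; exercise value = 10.0000 > continuation, so V_0 = 10.0000 (exercise)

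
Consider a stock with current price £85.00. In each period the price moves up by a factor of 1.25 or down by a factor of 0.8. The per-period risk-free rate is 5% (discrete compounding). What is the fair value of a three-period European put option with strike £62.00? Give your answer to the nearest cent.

£1.40

Risk-neutral probability p = (1 + 0.05 − 0.8)/(1.25 − 0.8) = 0.2500/0.4500 = 0.5556
Terminal stock prices: S_uuu = 166, S_uud = 106.2, S_udd = 68, S_ddd = 43.52
Terminal payoffs (K − S): max(-104, 0) = 0, max(-44.25, 0) = 0, max(-6, 0) = 0, max(18.48, 0) = 18.48
Node uu (S = 132.8): V_uu = 1/1.05·[0.5556·0.0000 + 0.4444·0.0000] = 0.0000
Node ud (S = 85): V_ud = 1/1.05·[0.5556·0.0000 + 0.4444·0.0000] = 0.0000
Node dd (S = 54.4): V_dd = 1/1.05·[0.5556·0.0000 + 0.4444·18.4800] = 7.8222
Node u (S = 106.2): V_u = 1/1.05·[0.5556·0.0000 + 0.4444·0.0000] = 0.0000
Node d (S = 68): V_d = 1/1.05·[0.5556·0.0000 + 0.4444·7.8222] = 3.3110
Node 0 (S = 85): V_0 = 1/1.05·[0.5556·0.0000 + 0.4444·3.3110] = 1.4015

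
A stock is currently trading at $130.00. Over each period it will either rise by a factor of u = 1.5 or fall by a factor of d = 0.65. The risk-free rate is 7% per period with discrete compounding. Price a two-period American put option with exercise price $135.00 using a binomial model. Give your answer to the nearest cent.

Risk-neutral probability p = (1 + 0.07 − 0.65)/(1.5 − 0.65) = 0.4200/0.8500 = 0.4941
Terminal stock prices: S_uu = 292.5, S_ud = 126.8, S_dd = 54.93
Terminal payoffs (K − S): max(-157.5, 0) = 0, max(8.25, 0) = 8.25, max(80.07, 0) = 80.07
Node u (S = 195): continuation = 1/1.07·[0.4941·0.0000 + 0.5059·8.2500] = 3.9005; exercise value = 0.0000 ≤ continuation, so V_u = 3.9005
Node d (S = 84.5): continuation = 1/1.07·[0.4941·8.2500 + 0.5059·80.0750] = 41.6682; exercise value = 50.5000 > continuation, so V_d = 50.5000 (exercise)
Node 0 (S = 130): continuation = 1/1.07·[0.4941·3.9005 + 0.5059·50.5000] = 25.6770; exercise value = 5.0000 ≤ continuation, so V_0 = 25.6770

$25.68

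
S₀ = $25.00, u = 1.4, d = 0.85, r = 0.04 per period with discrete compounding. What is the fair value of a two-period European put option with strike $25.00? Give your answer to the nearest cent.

$2.75

Risk-neutral probability p = (1 + 0.04 − 0.85)/(1.4 − 0.85) = 0.1900/0.5500 = 0.3455
Terminal stock prices: S_uu = 49, S_ud = 29.75, S_dd = 18.06
Terminal payoffs (K − S): max(-24, 0) = 0, max(-4.75, 0) = 0, max(6.938, 0) = 6.938
Node u (S = 35): V_u = 1/1.04·[0.3455·0.0000 + 0.6545·0.0000] = 0.0000
Node d (S = 21.25): V_d = 1/1.04·[0.3455·0.0000 + 0.6545·6.9375] = 4.3663
Node 0 (S = 25): V_0 = 1/1.04·[0.3455·0.0000 + 0.6545·4.3663] = 2.7480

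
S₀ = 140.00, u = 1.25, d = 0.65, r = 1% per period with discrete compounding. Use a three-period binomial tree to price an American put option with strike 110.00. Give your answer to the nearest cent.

Risk-neutral probability p = (1 + 0.01 − 0.65)/(1.25 − 0.65) = 0.3600/0.6000 = 0.6000
Terminal stock prices: S_uuu = 273.4, S_uud = 142.2, S_udd = 73.94, S_ddd = 38.45
Terminal payoffs (K − S): max(-163.4, 0) = 0, max(-32.19, 0) = 0, max(36.06, 0) = 36.06, max(71.55, 0) = 71.55
Node uu (S = 218.8): continuation = 1/1.01·[0.6000·0.0000 + 0.4000·0.0000] = 0.0000; exercise value = 0.0000 ≤ continuation, so V_uu = 0.0000
Node ud (S = 113.8): continuation = 1/1.01·[0.6000·0.0000 + 0.4000·36.0625] = 14.2822; exercise value = 0.0000 ≤ continuation, so V_ud = 14.2822
Node dd (S = 59.15): continuation = 1/1.01·[0.6000·36.0625 + 0.4000·71.5525] = 49.7609; exercise value = 50.8500 > continuation, so V_dd = 50.8500 (exercise)
Node u (S = 175): continuation = 1/1.01·[0.6000·0.0000 + 0.4000·14.2822] = 5.6563; exercise value = 0.0000 ≤ continuation, so V_u = 5.6563
Node d (S = 91): continuation = 1/1.01·[0.6000·14.2822 + 0.4000·50.8500] = 28.6231; exercise value = 19.0000 ≤ continuation, so V_d = 28.6231
Node 0 (S = 140): continuation = 1/1.01·[0.6000·5.6563 + 0.4000·28.6231] = 14.6961; exercise value = 0.0000 ≤ continuation, so V_0 = 14.6961

14.70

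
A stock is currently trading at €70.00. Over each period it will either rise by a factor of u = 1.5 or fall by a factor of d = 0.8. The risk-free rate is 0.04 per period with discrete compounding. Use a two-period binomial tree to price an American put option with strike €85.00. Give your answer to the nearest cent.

€18.53

Risk-neutral probability p = (1 + 0.04 − 0.8)/(1.5 − 0.8) = 0.2400/0.7000 = 0.3429
Terminal stock prices: S_uu = 157.5, S_ud = 84, S_dd = 44.8
Terminal payoffs (K − S): max(-72.5, 0) = 0, max(1, 0) = 1, max(40.2, 0) = 40.2
Node u (S = 105): continuation = 1/1.04·[0.3429·0.0000 + 0.6571·1.0000] = 0.6319; exercise value = 0.0000 ≤ continuation, so V_u = 0.6319
Node d (S = 56): continuation = 1/1.04·[0.3429·1.0000 + 0.6571·40.2000] = 25.7308; exercise value = 29.0000 > continuation, so V_d = 29.0000 (exercise)
Node 0 (S = 70): continuation = 1/1.04·[0.3429·0.6319 + 0.6571·29.0000] = 18.5325; exercise value = 15.0000 ≤ continuation, so V_0 = 18.5325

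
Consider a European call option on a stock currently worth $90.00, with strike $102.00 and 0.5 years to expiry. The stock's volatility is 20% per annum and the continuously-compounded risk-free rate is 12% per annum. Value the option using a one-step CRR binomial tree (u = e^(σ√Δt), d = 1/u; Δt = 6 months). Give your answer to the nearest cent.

$1.07

CRR parameters: u = e^(σ√Δt) = e^(0.2·√0.5) = 1.1519, d = 1/u = 0.8681
Per-period rate: rΔt = 0.12·0.5 = 0.06, so R = e^0.06 = 1.0618
Risk-neutral probability p = (e^0.06 − 0.8681)/(1.1519 − 0.8681) = 0.1937/0.2838 = 0.6826
Terminal stock prices: S_u = 103.7, S_d = 78.13
Terminal payoffs (S − K): max(1.672, 0) = 1.672, max(-23.87, 0) = 0
Node 0 (S = 90): V_0 = e^(−0.06)·[0.6826·1.6719 + 0.3174·0.0000] = 1.0748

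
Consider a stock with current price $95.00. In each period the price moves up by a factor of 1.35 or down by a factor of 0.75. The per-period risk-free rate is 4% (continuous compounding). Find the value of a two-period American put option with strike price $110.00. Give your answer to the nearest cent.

Risk-neutral probability p = (e^0.04 − 0.75)/(1.35 − 0.75) = 0.2908/0.6000 = 0.4847
Terminal stock prices: S_uu = 173.1, S_ud = 96.19, S_dd = 53.44
Terminal payoffs (K − S): max(-63.14, 0) = 0, max(13.81, 0) = 13.81, max(56.56, 0) = 56.56
Node u (S = 128.2): continuation = e^(−0.04)·[0.4847·0.0000 + 0.5153·13.8125] = 6.8387; exercise value = 0.0000 ≤ continuation, so V_u = 6.8387
Node d (S = 71.25): continuation = e^(−0.04)·[0.4847·13.8125 + 0.5153·56.5625] = 34.4368; exercise value = 38.7500 > continuation, so V_d = 38.7500 (exercise)
Node 0 (S = 95): continuation = e^(−0.04)·[0.4847·6.8387 + 0.5153·38.7500] = 22.3701; exercise value = 15.0000 ≤ continuation, so V_0 = 22.3701

$22.37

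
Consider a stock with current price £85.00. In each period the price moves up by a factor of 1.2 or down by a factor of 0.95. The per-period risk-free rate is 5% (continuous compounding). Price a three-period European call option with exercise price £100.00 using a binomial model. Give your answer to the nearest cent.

£6.79

Risk-neutral probability p = (e^0.05 − 0.95)/(1.2 − 0.95) = 0.1013/0.2500 = 0.4051
Terminal stock prices: S_uuu = 146.9, S_uud = 116.3, S_udd = 92.05, S_ddd = 72.88
Terminal payoffs (S − K): max(46.88, 0) = 46.88, max(16.28, 0) = 16.28, max(-7.945, 0) = 0, max(-27.12, 0) = 0
Node uu (S = 122.4): V_uu = e^(−0.05)·[0.4051·46.8800 + 0.5949·16.2800] = 27.2771
Node ud (S = 96.9): V_ud = e^(−0.05)·[0.4051·16.2800 + 0.5949·0.0000] = 6.2731
Node dd (S = 76.71): V_dd = e^(−0.05)·[0.4051·0.0000 + 0.5949·0.0000] = 0.0000
Node u (S = 102): V_u = e^(−0.05)·[0.4051·27.2771 + 0.5949·6.2731] = 14.0606
Node d (S = 80.75): V_d = e^(−0.05)·[0.4051·6.2731 + 0.5949·0.0000] = 2.4172
Node 0 (S = 85): V_0 = e^(−0.05)·[0.4051·14.0606 + 0.5949·2.4172] = 6.7859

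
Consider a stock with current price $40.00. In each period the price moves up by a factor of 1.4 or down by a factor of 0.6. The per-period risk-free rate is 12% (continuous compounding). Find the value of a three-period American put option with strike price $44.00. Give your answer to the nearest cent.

$7.88

Risk-neutral probability p = (e^0.12 − 0.6)/(1.4 − 0.6) = 0.5275/0.8000 = 0.6594
Terminal stock prices: S_uuu = 109.8, S_uud = 47.04, S_udd = 20.16, S_ddd = 8.64
Terminal payoffs (K − S): max(-65.76, 0) = 0, max(-3.04, 0) = 0, max(23.84, 0) = 23.84, max(35.36, 0) = 35.36
Node uu (S = 78.4): continuation = e^(−0.12)·[0.6594·0.0000 + 0.3406·0.0000] = 0.0000; exercise value = 0.0000 ≤ continuation, so V_uu = 0.0000
Node ud (S = 33.6): continuation = e^(−0.12)·[0.6594·0.0000 + 0.3406·23.8400] = 7.2023; exercise value = 10.4000 > continuation, so V_ud = 10.4000 (exercise)
Node dd (S = 14.4): continuation = e^(−0.12)·[0.6594·23.8400 + 0.3406·35.3600] = 24.6245; exercise value = 29.6000 > continuation, so V_dd = 29.6000 (exercise)
Node u (S = 56): continuation = e^(−0.12)·[0.6594·0.0000 + 0.3406·10.4000] = 3.1420; exercise value = 0.0000 ≤ continuation, so V_u = 3.1420
Node d (S = 24): continuation = e^(−0.12)·[0.6594·10.4000 + 0.3406·29.6000] = 15.0245; exercise value = 20.0000 > continuation, so V_d = 20.0000 (exercise)
Node 0 (S = 40): continuation = e^(−0.12)·[0.6594·3.1420 + 0.3406·20.0000] = 7.8797; exercise value = 4.0000 ≤ continuation, so V_0 = 7.8797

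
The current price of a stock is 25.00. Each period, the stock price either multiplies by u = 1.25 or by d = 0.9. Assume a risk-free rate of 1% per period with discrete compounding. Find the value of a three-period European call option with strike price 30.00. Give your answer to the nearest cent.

1.58

Risk-neutral probability p = (1 + 0.01 − 0.9)/(1.25 − 0.9) = 0.1100/0.3500 = 0.3143
Terminal stock prices: S_uuu = 48.83, S_uud = 35.16, S_udd = 25.31, S_ddd = 18.23
Terminal payoffs (S − K): max(18.83, 0) = 18.83, max(5.156, 0) = 5.156, max(-4.688, 0) = 0, max(-11.77, 0) = 0
Node uu (S = 39.06): V_uu = 1/1.01·[0.3143·18.8281 + 0.6857·5.1562] = 9.3595
Node ud (S = 28.12): V_ud = 1/1.01·[0.3143·5.1562 + 0.6857·0.0000] = 1.6045
Node dd (S = 20.25): V_dd = 1/1.01·[0.3143·0.0000 + 0.6857·0.0000] = 0.0000
Node u (S = 31.25): V_u = 1/1.01·[0.3143·9.3595 + 0.6857·1.6045] = 4.0018
Node d (S = 22.5): V_d = 1/1.01·[0.3143·1.6045 + 0.6857·0.0000] = 0.4993
Node 0 (S = 25): V_0 = 1/1.01·[0.3143·4.0018 + 0.6857·0.4993] = 1.5842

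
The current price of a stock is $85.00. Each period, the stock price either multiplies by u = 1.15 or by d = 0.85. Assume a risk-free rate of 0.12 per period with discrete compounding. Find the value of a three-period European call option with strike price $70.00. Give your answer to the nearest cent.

Risk-neutral probability p = (1 + 0.12 − 0.85)/(1.15 − 0.85) = 0.2700/0.3000 = 0.9000
Terminal stock prices: S_uuu = 129.3, S_uud = 95.55, S_udd = 70.62, S_ddd = 52.2
Terminal payoffs (S − K): max(59.27, 0) = 59.27, max(25.55, 0) = 25.55, max(0.6244, 0) = 0.6244, max(-17.8, 0) = 0
Node uu (S = 112.4): V_uu = 1/1.12·[0.9000·59.2744 + 0.1000·25.5506] = 49.9125
Node ud (S = 83.09): V_ud = 1/1.12·[0.9000·25.5506 + 0.1000·0.6244] = 20.5875
Node dd (S = 61.41): V_dd = 1/1.12·[0.9000·0.6244 + 0.1000·0.0000] = 0.5017
Node u (S = 97.75): V_u = 1/1.12·[0.9000·49.9125 + 0.1000·20.5875] = 41.9464
Node d (S = 72.25): V_d = 1/1.12·[0.9000·20.5875 + 0.1000·0.5017] = 16.5883
Node 0 (S = 85): V_0 = 1/1.12·[0.9000·41.9464 + 0.1000·16.5883] = 35.1881

$35.19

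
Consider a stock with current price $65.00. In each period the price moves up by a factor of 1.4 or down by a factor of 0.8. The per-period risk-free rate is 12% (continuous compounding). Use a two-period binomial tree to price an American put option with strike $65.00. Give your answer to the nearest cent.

Risk-neutral probability p = (e^0.12 − 0.8)/(1.4 − 0.8) = 0.3275/0.6000 = 0.5458
Terminal stock prices: S_uu = 127.4, S_ud = 72.8, S_dd = 41.6
Terminal payoffs (K − S): max(-62.4, 0) = 0, max(-7.8, 0) = 0, max(23.4, 0) = 23.4
Node u (S = 91): continuation = e^(−0.12)·[0.5458·0.0000 + 0.4542·0.0000] = 0.0000; exercise value = 0.0000 ≤ continuation, so V_u = 0.0000
Node d (S = 52): continuation = e^(−0.12)·[0.5458·0.0000 + 0.4542·23.4000] = 9.4259; exercise value = 13.0000 > continuation, so V_d = 13.0000 (exercise)
Node 0 (S = 65): continuation = e^(−0.12)·[0.5458·0.0000 + 0.4542·13.0000] = 5.2366; exercise value = 0.0000 ≤ continuation, so V_0 = 5.2366

$5.24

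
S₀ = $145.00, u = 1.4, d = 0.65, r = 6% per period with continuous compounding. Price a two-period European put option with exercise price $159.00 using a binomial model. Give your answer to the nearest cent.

Risk-neutral probability p = (e^0.06 − 0.65)/(1.4 − 0.65) = 0.4118/0.7500 = 0.5491
Terminal stock prices: S_uu = 284.2, S_ud = 132, S_dd = 61.26
Terminal payoffs (K − S): max(-125.2, 0) = 0, max(27.05, 0) = 27.05, max(97.74, 0) = 97.74
Node u (S = 203): V_u = e^(−0.06)·[0.5491·0.0000 + 0.4509·27.0500] = 11.4862
Node d (S = 94.25): V_d = e^(−0.06)·[0.5491·27.0500 + 0.4509·97.7375] = 55.4906
Node 0 (S = 145): V_0 = e^(−0.06)·[0.5491·11.4862 + 0.4509·55.4906] = 29.5027

$29.50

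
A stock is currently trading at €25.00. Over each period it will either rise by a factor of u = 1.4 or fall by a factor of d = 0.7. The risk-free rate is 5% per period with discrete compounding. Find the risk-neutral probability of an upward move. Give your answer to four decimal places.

Risk-neutral probability p = (1 + 0.05 − 0.7)/(1.4 − 0.7) = 0.3500/0.7000 = 0.5000

p = 0.5000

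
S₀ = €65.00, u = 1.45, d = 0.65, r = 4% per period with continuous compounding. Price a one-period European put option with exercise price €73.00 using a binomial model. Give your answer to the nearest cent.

Risk-neutral probability p = (e^0.04 − 0.65)/(1.45 − 0.65) = 0.3908/0.8000 = 0.4885
Terminal stock prices: S_u = 94.25, S_d = 42.25
Terminal payoffs (K − S): max(-21.25, 0) = 0, max(30.75, 0) = 30.75
Node 0 (S = 65): V_0 = e^(−0.04)·[0.4885·0.0000 + 0.5115·30.7500] = 15.1115

€15.11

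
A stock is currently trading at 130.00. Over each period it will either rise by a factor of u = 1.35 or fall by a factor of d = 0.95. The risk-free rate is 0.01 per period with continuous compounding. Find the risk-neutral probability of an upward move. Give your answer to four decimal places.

p = 0.1501

Risk-neutral probability p = (e^0.01 − 0.95)/(1.35 − 0.95) = 0.0601/0.4000 = 0.1501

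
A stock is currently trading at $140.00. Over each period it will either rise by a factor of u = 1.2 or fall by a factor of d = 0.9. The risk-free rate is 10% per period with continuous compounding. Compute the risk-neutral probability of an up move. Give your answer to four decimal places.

p = 0.6839

Risk-neutral probability p = (e^0.1 − 0.9)/(1.2 − 0.9) = 0.2052/0.3000 = 0.6839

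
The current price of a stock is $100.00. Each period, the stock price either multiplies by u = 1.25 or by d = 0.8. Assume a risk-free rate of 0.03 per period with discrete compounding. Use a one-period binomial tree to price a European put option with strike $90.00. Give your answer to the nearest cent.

$4.75

Risk-neutral probability p = (1 + 0.03 − 0.8)/(1.25 − 0.8) = 0.2300/0.4500 = 0.5111
Terminal stock prices: S_u = 125, S_d = 80
Terminal payoffs (K − S): max(-35, 0) = 0, max(10, 0) = 10
Node 0 (S = 100): V_0 = 1/1.03·[0.5111·0.0000 + 0.4889·10.0000] = 4.7465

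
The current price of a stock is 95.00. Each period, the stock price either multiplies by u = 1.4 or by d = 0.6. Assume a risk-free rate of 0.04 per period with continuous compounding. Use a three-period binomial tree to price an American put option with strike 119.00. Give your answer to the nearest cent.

36.58

Risk-neutral probability p = (e^0.04 − 0.6)/(1.4 − 0.6) = 0.4408/0.8000 = 0.5510
Terminal stock prices: S_uuu = 260.7, S_uud = 111.7, S_udd = 47.88, S_ddd = 20.52
Terminal payoffs (K − S): max(-141.7, 0) = 0, max(7.28, 0) = 7.28, max(71.12, 0) = 71.12, max(98.48, 0) = 98.48
Node uu (S = 186.2): continuation = e^(−0.04)·[0.5510·0.0000 + 0.4490·7.2800] = 3.1405; exercise value = 0.0000 ≤ continuation, so V_uu = 3.1405
Node ud (S = 79.8): continuation = e^(−0.04)·[0.5510·7.2800 + 0.4490·71.1200] = 34.5339; exercise value = 39.2000 > continuation, so V_ud = 39.2000 (exercise)
Node dd (S = 34.2): continuation = e^(−0.04)·[0.5510·71.1200 + 0.4490·98.4800] = 80.1339; exercise value = 84.8000 > continuation, so V_dd = 84.8000 (exercise)
Node u (S = 133): continuation = e^(−0.04)·[0.5510·3.1405 + 0.4490·39.2000] = 18.5727; exercise value = 0.0000 ≤ continuation, so V_u = 18.5727
Node d (S = 57): continuation = e^(−0.04)·[0.5510·39.2000 + 0.4490·84.8000] = 57.3339; exercise value = 62.0000 > continuation, so V_d = 62.0000 (exercise)
Node 0 (S = 95): continuation = e^(−0.04)·[0.5510·18.5727 + 0.4490·62.0000] = 36.5782; exercise value = 24.0000 ≤ continuation, so V_0 = 36.5782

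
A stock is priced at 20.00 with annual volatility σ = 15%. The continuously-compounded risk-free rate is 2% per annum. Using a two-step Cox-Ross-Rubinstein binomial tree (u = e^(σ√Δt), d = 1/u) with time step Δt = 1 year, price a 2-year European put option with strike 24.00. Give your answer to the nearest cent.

CRR parameters: u = e^(σ√Δt) = e^(0.15·√1) = 1.1618, d = 1/u = 0.8607
Per-period rate: rΔt = 0.02·1 = 0.02, so R = e^0.02 = 1.0202
Risk-neutral probability p = (e^0.02 − 0.8607)/(1.1618 − 0.8607) = 0.1595/0.3011 = 0.5297
Terminal stock prices: S_uu = 27, S_ud = 20, S_dd = 14.82
Terminal payoffs (K − S): max(-2.997, 0) = 0, max(4, 0) = 4, max(9.184, 0) = 9.184
Node u (S = 23.24): V_u = e^(−0.02)·[0.5297·0.0000 + 0.4703·4.0000] = 1.8441
Node d (S = 17.21): V_d = e^(−0.02)·[0.5297·4.0000 + 0.4703·9.1836] = 6.3106
Node 0 (S = 20): V_0 = e^(−0.02)·[0.5297·1.8441 + 0.4703·6.3106] = 3.8668

3.87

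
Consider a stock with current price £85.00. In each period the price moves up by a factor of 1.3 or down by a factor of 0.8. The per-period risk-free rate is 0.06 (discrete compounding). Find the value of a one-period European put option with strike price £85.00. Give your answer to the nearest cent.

£7.70

Risk-neutral probability p = (1 + 0.06 − 0.8)/(1.3 − 0.8) = 0.2600/0.5000 = 0.5200
Terminal stock prices: S_u = 110.5, S_d = 68
Terminal payoffs (K − S): max(-25.5, 0) = 0, max(17, 0) = 17
Node 0 (S = 85): V_0 = 1/1.06·[0.5200·0.0000 + 0.4800·17.0000] = 7.6981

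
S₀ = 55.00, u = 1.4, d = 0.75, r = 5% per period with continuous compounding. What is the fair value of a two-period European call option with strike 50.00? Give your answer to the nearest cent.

Risk-neutral probability p = (e^0.05 − 0.75)/(1.4 − 0.75) = 0.3013/0.6500 = 0.4635
Terminal stock prices: S_uu = 107.8, S_ud = 57.75, S_dd = 30.94
Terminal payoffs (S − K): max(57.8, 0) = 57.8, max(7.75, 0) = 7.75, max(-19.06, 0) = 0
Node u (S = 77): V_u = e^(−0.05)·[0.4635·57.8000 + 0.5365·7.7500] = 29.4385
Node d (S = 41.25): V_d = e^(−0.05)·[0.4635·7.7500 + 0.5365·0.0000] = 3.4169
Node 0 (S = 55): V_0 = e^(−0.05)·[0.4635·29.4385 + 0.5365·3.4169] = 14.7229

14.72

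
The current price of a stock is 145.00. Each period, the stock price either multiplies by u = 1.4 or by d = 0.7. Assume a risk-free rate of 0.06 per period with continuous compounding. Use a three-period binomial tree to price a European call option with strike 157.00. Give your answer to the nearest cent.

Risk-neutral probability p = (e^0.06 − 0.7)/(1.4 − 0.7) = 0.3618/0.7000 = 0.5169
Terminal stock prices: S_uuu = 397.9, S_uud = 198.9, S_udd = 99.47, S_ddd = 49.73
Terminal payoffs (S − K): max(240.9, 0) = 240.9, max(41.94, 0) = 41.94, max(-57.53, 0) = 0, max(-107.3, 0) = 0
Node uu (S = 284.2): V_uu = e^(−0.06)·[0.5169·240.8800 + 0.4831·41.9400] = 136.3430
Node ud (S = 142.1): V_ud = e^(−0.06)·[0.5169·41.9400 + 0.4831·0.0000] = 20.4167
Node dd (S = 71.05): V_dd = e^(−0.06)·[0.5169·0.0000 + 0.4831·0.0000] = 0.0000
Node u (S = 203): V_u = e^(−0.06)·[0.5169·136.3430 + 0.4831·20.4167] = 75.6614
Node d (S = 101.5): V_d = e^(−0.06)·[0.5169·20.4167 + 0.4831·0.0000] = 9.9390
Node 0 (S = 145): V_0 = e^(−0.06)·[0.5169·75.6614 + 0.4831·9.9390] = 41.3543

41.35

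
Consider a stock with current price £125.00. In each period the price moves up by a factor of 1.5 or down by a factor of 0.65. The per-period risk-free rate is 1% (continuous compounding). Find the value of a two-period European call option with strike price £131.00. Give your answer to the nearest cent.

£26.43

Risk-neutral probability p = (e^0.01 − 0.65)/(1.5 − 0.65) = 0.3601/0.8500 = 0.4236
Terminal stock prices: S_uu = 281.2, S_ud = 121.9, S_dd = 52.81
Terminal payoffs (S − K): max(150.2, 0) = 150.2, max(-9.125, 0) = 0, max(-78.19, 0) = 0
Node u (S = 187.5): V_u = e^(−0.01)·[0.4236·150.2500 + 0.5764·0.0000] = 63.0109
Node d (S = 81.25): V_d = e^(−0.01)·[0.4236·0.0000 + 0.5764·0.0000] = 0.0000
Node 0 (S = 125): V_0 = e^(−0.01)·[0.4236·63.0109 + 0.5764·0.0000] = 26.4251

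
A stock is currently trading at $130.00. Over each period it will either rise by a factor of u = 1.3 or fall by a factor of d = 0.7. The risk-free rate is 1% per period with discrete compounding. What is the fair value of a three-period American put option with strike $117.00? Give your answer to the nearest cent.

$20.22

Risk-neutral probability p = (1 + 0.01 − 0.7)/(1.3 − 0.7) = 0.3100/0.6000 = 0.5167
Terminal stock prices: S_uuu = 285.6, S_uud = 153.8, S_udd = 82.81, S_ddd = 44.59
Terminal payoffs (K − S): max(-168.6, 0) = 0, max(-36.79, 0) = 0, max(34.19, 0) = 34.19, max(72.41, 0) = 72.41
Node uu (S = 219.7): continuation = 1/1.01·[0.5167·0.0000 + 0.4833·0.0000] = 0.0000; exercise value = 0.0000 ≤ continuation, so V_uu = 0.0000
Node ud (S = 118.3): continuation = 1/1.01·[0.5167·0.0000 + 0.4833·34.1900] = 16.3616; exercise value = 0.0000 ≤ continuation, so V_ud = 16.3616
Node dd (S = 63.7): continuation = 1/1.01·[0.5167·34.1900 + 0.4833·72.4100] = 52.1416; exercise value = 53.3000 > continuation, so V_dd = 53.3000 (exercise)
Node u (S = 169): continuation = 1/1.01·[0.5167·0.0000 + 0.4833·16.3616] = 7.8298; exercise value = 0.0000 ≤ continuation, so V_u = 7.8298
Node d (S = 91): continuation = 1/1.01·[0.5167·16.3616 + 0.4833·53.3000] = 33.8764; exercise value = 26.0000 ≤ continuation, so V_d = 33.8764
Node 0 (S = 130): continuation = 1/1.01·[0.5167·7.8298 + 0.4833·33.8764] = 20.2168; exercise value = 0.0000 ≤ continuation, so V_0 = 20.2168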